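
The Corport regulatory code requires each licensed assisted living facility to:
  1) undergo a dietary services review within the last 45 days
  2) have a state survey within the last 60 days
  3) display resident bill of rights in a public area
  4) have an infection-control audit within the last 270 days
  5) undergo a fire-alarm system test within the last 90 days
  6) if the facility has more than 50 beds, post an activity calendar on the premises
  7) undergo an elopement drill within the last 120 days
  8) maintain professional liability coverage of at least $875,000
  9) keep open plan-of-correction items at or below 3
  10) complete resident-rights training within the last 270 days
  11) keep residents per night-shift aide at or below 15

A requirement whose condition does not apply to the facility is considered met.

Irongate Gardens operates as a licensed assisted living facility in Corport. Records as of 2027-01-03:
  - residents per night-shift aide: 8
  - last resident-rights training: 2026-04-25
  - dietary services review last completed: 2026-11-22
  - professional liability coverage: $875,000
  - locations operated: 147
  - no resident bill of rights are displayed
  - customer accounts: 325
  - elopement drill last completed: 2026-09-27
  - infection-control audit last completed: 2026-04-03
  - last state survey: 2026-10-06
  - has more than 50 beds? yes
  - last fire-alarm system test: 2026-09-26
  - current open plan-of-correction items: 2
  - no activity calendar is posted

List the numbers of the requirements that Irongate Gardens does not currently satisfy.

2, 3, 4, 5, 6

1. dietary services review 42 days ago vs limit 45 → met
2. state survey 89 days ago vs limit 60 → not met
3. resident bill of rights absent → not met
4. infection-control audit 275 days ago vs limit 270 → not met
5. fire-alarm system test 99 days ago vs limit 90 → not met
6. condition 'has more than 50 beds' holds; activity calendar absent → not met
7. elopement drill 98 days ago vs limit 120 → met
8. professional liability coverage $875,000 ≥ $875,000 → met
9. open plan-of-correction items 2 ≤ 3 → met
10. resident-rights training 253 days ago vs limit 270 → met
11. residents per night-shift aide 8 ≤ 15 → met
Not met: 2, 3, 4, 5, 6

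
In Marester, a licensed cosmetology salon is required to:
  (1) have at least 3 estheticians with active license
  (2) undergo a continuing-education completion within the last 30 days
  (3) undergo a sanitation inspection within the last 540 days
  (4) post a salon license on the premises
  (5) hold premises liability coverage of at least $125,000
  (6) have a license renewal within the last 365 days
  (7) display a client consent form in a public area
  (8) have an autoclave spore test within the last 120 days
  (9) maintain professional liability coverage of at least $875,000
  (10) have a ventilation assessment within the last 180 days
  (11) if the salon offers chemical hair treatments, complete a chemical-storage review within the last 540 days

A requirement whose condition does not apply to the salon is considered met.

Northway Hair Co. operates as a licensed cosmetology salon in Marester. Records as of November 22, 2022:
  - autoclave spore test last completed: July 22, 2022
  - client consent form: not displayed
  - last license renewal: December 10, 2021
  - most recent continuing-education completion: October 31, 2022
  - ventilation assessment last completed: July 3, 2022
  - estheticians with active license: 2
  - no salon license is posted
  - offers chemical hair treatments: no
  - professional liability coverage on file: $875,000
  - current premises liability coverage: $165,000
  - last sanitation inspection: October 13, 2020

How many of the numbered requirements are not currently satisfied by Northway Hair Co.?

1. estheticians with active license 2 < 3 → not met
2. continuing-education completion 22 days ago vs limit 30 → met
3. sanitation inspection 770 days ago vs limit 540 → not met
4. salon license absent → not met
5. premises liability coverage $165,000 ≥ $125,000 → met
6. license renewal 347 days ago vs limit 365 → met
7. client consent form absent → not met
8. autoclave spore test 123 days ago vs limit 120 → not met
9. professional liability coverage $875,000 ≥ $875,000 → met
10. ventilation assessment 142 days ago vs limit 180 → met
11. condition 'offers chemical hair treatments' does not hold → requirement n/a → met
Not met: 5 of 11

5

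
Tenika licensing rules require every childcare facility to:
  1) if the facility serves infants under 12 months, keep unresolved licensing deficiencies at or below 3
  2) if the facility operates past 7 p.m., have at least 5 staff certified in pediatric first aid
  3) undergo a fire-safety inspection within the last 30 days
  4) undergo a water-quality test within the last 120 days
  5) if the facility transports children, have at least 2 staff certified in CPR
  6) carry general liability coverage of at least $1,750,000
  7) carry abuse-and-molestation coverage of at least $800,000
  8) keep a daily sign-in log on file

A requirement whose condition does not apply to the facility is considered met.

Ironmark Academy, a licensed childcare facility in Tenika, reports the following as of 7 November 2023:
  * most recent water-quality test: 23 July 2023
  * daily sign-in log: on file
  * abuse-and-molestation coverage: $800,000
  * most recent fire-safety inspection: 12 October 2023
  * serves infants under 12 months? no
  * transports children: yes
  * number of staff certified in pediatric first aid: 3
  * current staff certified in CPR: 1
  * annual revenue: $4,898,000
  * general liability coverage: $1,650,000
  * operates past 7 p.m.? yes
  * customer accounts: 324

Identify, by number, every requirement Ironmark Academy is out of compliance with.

1. condition 'serves infants under 12 months' does not hold → requirement n/a → met
2. condition 'operates past 7 p.m.' holds; staff certified in pediatric first aid 3 < 5 → not met
3. fire-safety inspection 26 days ago vs limit 30 → met
4. water-quality test 107 days ago vs limit 120 → met
5. condition 'transports children' holds; staff certified in CPR 1 < 2 → not met
6. general liability coverage $1,650,000 < $1,750,000 → not met
7. abuse-and-molestation coverage $800,000 ≥ $800,000 → met
8. daily sign-in log present → met
Not met: 2, 5, 6

2, 5, 6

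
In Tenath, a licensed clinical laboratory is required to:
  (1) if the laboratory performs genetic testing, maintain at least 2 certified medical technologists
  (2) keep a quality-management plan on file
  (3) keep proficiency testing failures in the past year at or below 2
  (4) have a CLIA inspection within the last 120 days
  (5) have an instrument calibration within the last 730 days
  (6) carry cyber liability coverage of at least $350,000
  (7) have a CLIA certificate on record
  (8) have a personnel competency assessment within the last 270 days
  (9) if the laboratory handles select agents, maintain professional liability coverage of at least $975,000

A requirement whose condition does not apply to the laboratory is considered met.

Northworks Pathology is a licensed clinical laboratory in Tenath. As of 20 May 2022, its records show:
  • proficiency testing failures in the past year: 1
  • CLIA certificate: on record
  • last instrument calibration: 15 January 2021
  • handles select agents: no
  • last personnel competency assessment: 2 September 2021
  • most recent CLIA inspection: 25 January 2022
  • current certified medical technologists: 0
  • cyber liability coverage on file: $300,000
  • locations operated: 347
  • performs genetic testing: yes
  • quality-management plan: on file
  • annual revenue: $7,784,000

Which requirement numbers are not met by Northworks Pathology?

1, 6

1. condition 'performs genetic testing' holds; certified medical technologists 0 < 2 → not met
2. quality-management plan present → met
3. proficiency testing failures in the past year 1 ≤ 2 → met
4. CLIA inspection 115 days ago vs limit 120 → met
5. instrument calibration 490 days ago vs limit 730 → met
6. cyber liability coverage $300,000 < $350,000 → not met
7. CLIA certificate present → met
8. personnel competency assessment 260 days ago vs limit 270 → met
9. condition 'handles select agents' does not hold → requirement n/a → met
Not met: 1, 6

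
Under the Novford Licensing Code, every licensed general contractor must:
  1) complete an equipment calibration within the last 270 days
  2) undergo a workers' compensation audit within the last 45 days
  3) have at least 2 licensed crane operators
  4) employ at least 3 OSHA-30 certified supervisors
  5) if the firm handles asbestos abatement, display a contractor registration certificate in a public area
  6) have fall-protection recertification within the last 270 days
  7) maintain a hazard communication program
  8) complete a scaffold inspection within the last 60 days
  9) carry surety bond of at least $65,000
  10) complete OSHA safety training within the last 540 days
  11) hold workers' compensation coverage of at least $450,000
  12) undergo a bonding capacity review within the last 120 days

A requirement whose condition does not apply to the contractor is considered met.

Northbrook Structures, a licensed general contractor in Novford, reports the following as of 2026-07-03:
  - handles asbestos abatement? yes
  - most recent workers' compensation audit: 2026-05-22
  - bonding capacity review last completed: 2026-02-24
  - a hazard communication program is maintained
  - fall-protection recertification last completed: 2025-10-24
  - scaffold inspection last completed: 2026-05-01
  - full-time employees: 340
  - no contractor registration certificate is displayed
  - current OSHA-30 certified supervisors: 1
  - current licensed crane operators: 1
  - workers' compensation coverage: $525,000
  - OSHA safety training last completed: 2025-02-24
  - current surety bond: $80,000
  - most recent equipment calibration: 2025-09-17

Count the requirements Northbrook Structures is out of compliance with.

6

1. equipment calibration 289 days ago vs limit 270 → not met
2. workers' compensation audit 42 days ago vs limit 45 → met
3. licensed crane operators 1 < 2 → not met
4. OSHA-30 certified supervisors 1 < 3 → not met
5. condition 'handles asbestos abatement' holds; contractor registration certificate absent → not met
6. fall-protection recertification 252 days ago vs limit 270 → met
7. hazard communication program present → met
8. scaffold inspection 63 days ago vs limit 60 → not met
9. surety bond $80,000 ≥ $65,000 → met
10. OSHA safety training 494 days ago vs limit 540 → met
11. workers' compensation coverage $525,000 ≥ $450,000 → met
12. bonding capacity review 129 days ago vs limit 120 → not met
Not met: 6 of 12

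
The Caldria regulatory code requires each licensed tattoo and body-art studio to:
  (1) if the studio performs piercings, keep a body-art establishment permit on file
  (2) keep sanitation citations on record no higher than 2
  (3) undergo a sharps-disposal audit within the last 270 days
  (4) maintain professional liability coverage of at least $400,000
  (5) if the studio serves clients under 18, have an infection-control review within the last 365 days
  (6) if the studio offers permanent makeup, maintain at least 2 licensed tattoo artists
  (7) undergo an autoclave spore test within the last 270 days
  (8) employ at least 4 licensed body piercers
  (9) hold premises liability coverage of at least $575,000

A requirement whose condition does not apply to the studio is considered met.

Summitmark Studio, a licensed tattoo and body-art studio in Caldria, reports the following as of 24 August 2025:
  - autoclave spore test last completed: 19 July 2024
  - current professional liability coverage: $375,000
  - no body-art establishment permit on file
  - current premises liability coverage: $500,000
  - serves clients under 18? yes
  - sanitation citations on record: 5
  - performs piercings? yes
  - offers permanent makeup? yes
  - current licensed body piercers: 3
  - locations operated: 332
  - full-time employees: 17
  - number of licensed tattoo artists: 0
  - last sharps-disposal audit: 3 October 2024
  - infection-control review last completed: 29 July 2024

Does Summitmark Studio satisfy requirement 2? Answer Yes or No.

No

2. sanitation citations on record 5 > 2 → not met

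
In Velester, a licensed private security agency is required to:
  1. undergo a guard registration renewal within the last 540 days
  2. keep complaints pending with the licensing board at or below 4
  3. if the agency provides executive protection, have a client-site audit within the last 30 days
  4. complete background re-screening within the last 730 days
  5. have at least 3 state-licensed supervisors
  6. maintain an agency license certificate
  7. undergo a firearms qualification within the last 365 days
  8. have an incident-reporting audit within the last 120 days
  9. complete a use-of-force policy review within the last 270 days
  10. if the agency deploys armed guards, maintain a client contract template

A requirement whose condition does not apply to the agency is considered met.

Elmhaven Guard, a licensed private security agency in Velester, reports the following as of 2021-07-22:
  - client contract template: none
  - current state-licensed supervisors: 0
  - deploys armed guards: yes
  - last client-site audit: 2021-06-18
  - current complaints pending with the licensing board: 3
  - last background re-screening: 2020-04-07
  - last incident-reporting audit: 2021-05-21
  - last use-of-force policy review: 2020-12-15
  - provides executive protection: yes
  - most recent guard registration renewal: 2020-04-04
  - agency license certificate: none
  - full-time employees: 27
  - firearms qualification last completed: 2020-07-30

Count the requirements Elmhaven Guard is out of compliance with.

4

1. guard registration renewal 474 days ago vs limit 540 → met
2. complaints pending with the licensing board 3 ≤ 4 → met
3. condition 'provides executive protection' holds; client-site audit 34 days ago vs limit 30 → not met
4. background re-screening 471 days ago vs limit 730 → met
5. state-licensed supervisors 0 < 3 → not met
6. agency license certificate absent → not met
7. firearms qualification 357 days ago vs limit 365 → met
8. incident-reporting audit 62 days ago vs limit 120 → met
9. use-of-force policy review 219 days ago vs limit 270 → met
10. condition 'deploys armed guards' holds; client contract template absent → not met
Not met: 4 of 10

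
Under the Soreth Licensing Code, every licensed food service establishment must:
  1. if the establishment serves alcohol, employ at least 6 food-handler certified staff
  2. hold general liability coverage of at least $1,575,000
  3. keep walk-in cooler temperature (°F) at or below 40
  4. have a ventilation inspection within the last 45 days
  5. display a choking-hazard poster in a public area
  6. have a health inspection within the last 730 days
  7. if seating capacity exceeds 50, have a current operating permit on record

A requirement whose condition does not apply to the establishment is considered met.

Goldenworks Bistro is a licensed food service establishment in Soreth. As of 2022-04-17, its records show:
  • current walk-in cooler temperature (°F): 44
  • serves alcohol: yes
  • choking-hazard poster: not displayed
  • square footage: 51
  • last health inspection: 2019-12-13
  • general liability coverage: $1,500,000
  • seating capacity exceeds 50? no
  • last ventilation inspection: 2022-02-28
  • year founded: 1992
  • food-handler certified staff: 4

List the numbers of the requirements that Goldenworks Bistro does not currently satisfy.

1. condition 'serves alcohol' holds; food-handler certified staff 4 < 6 → not met
2. general liability coverage $1,500,000 < $1,575,000 → not met
3. walk-in cooler temperature (°F) 44 > 40 → not met
4. ventilation inspection 48 days ago vs limit 45 → not met
5. choking-hazard poster absent → not met
6. health inspection 856 days ago vs limit 730 → not met
7. condition 'seating capacity exceeds 50' does not hold → requirement n/a → met
Not met: 1, 2, 3, 4, 5, 6

1, 2, 3, 4, 5, 6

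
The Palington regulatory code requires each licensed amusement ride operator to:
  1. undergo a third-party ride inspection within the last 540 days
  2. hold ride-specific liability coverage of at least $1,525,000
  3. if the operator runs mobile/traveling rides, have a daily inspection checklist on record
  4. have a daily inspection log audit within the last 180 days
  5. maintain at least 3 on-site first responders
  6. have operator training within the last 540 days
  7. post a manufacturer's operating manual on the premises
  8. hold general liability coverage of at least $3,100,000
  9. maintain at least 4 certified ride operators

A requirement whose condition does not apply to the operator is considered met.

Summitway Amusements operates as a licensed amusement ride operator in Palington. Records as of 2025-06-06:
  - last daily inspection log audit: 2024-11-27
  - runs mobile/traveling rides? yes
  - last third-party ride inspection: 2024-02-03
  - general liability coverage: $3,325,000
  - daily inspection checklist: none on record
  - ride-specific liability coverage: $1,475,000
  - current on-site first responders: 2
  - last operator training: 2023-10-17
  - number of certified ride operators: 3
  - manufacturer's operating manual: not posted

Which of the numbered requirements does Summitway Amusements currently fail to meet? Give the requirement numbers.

2, 3, 4, 5, 6, 7, 9

1. third-party ride inspection 489 days ago vs limit 540 → met
2. ride-specific liability coverage $1,475,000 < $1,525,000 → not met
3. condition 'runs mobile/traveling rides' holds; daily inspection checklist absent → not met
4. daily inspection log audit 191 days ago vs limit 180 → not met
5. on-site first responders 2 < 3 → not met
6. operator training 598 days ago vs limit 540 → not met
7. manufacturer's operating manual absent → not met
8. general liability coverage $3,325,000 ≥ $3,100,000 → met
9. certified ride operators 3 < 4 → not met
Not met: 2, 3, 4, 5, 6, 7, 9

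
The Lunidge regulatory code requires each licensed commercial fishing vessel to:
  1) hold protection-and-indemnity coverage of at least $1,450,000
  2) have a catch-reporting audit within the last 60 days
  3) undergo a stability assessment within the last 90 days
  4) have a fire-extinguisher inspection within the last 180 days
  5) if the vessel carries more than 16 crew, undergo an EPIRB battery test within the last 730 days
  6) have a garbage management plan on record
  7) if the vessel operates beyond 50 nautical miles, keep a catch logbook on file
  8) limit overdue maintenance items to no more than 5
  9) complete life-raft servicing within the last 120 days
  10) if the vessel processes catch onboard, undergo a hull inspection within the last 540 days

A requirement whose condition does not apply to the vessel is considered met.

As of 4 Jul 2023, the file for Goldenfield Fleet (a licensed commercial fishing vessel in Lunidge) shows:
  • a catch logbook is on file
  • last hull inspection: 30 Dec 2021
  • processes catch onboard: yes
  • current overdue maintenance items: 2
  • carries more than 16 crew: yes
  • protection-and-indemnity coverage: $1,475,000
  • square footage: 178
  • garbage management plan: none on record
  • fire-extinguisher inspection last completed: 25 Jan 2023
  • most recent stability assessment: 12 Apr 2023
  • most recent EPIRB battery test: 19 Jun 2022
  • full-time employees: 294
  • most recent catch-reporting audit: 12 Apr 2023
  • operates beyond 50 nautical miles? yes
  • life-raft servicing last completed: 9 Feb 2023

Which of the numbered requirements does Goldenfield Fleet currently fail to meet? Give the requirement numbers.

2, 6, 9, 10

1. protection-and-indemnity coverage $1,475,000 ≥ $1,450,000 → met
2. catch-reporting audit 83 days ago vs limit 60 → not met
3. stability assessment 83 days ago vs limit 90 → met
4. fire-extinguisher inspection 160 days ago vs limit 180 → met
5. condition 'carries more than 16 crew' holds; EPIRB battery test 380 days ago vs limit 730 → met
6. garbage management plan absent → not met
7. condition 'operates beyond 50 nautical miles' holds; catch logbook present → met
8. overdue maintenance items 2 ≤ 5 → met
9. life-raft servicing 145 days ago vs limit 120 → not met
10. condition 'processes catch onboard' holds; hull inspection 551 days ago vs limit 540 → not met
Not met: 2, 6, 9, 10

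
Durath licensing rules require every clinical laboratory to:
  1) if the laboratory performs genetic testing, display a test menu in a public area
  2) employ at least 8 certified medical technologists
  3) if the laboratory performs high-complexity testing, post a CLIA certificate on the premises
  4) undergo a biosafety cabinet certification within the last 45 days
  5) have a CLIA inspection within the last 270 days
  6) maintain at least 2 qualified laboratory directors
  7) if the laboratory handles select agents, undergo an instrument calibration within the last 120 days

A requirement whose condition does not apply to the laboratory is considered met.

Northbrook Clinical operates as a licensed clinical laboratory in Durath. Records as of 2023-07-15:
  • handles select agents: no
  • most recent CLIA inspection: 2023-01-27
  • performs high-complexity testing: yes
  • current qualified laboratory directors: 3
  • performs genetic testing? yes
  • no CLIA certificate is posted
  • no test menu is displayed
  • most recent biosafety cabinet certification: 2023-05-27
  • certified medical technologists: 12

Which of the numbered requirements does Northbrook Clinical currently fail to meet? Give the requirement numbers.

1. condition 'performs genetic testing' holds; test menu absent → not met
2. certified medical technologists 12 ≥ 8 → met
3. condition 'performs high-complexity testing' holds; CLIA certificate absent → not met
4. biosafety cabinet certification 49 days ago vs limit 45 → not met
5. CLIA inspection 169 days ago vs limit 270 → met
6. qualified laboratory directors 3 ≥ 2 → met
7. condition 'handles select agents' does not hold → requirement n/a → met
Not met: 1, 3, 4

1, 3, 4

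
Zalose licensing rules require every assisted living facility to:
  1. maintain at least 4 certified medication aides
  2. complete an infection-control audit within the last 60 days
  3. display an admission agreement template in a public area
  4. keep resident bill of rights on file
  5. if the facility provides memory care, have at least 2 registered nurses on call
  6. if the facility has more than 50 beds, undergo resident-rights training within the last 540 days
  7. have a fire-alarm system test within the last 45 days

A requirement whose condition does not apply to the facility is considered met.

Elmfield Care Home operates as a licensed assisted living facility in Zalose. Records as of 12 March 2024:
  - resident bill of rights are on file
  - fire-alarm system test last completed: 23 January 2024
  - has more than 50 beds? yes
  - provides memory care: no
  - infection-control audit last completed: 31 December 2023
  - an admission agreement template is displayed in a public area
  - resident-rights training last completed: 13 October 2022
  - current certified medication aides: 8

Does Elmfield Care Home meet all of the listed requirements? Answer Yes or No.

1. certified medication aides 8 ≥ 4 → met
2. infection-control audit 72 days ago vs limit 60 → not met
3. admission agreement template present → met
4. resident bill of rights present → met
5. condition 'provides memory care' does not hold → requirement n/a → met
6. condition 'has more than 50 beds' holds; resident-rights training 516 days ago vs limit 540 → met
7. fire-alarm system test 49 days ago vs limit 45 → not met
Not met: 2, 7

No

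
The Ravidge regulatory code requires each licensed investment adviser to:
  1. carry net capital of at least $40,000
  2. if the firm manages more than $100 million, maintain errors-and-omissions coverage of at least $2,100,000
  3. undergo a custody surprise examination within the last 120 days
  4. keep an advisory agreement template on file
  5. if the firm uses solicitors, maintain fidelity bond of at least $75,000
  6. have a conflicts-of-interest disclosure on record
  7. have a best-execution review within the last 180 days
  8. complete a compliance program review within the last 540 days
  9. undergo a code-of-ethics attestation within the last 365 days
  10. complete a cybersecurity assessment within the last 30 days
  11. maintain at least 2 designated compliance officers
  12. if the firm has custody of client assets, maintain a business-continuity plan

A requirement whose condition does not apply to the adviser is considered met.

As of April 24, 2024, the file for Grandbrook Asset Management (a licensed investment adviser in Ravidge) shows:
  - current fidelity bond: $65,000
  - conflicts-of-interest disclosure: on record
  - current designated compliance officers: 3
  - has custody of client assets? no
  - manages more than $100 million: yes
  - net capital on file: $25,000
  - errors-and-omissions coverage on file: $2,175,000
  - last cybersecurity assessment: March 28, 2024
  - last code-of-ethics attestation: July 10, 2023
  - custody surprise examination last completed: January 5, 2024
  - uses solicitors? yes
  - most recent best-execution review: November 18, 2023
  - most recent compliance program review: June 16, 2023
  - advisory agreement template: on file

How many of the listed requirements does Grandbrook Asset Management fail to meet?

1. net capital $25,000 < $40,000 → not met
2. condition 'manages more than $100 million' holds; errors-and-omissions coverage $2,175,000 ≥ $2,100,000 → met
3. custody surprise examination 110 days ago vs limit 120 → met
4. advisory agreement template present → met
5. condition 'uses solicitors' holds; fidelity bond $65,000 < $75,000 → not met
6. conflicts-of-interest disclosure present → met
7. best-execution review 158 days ago vs limit 180 → met
8. compliance program review 313 days ago vs limit 540 → met
9. code-of-ethics attestation 289 days ago vs limit 365 → met
10. cybersecurity assessment 27 days ago vs limit 30 → met
11. designated compliance officers 3 ≥ 2 → met
12. condition 'has custody of client assets' does not hold → requirement n/a → met
Not met: 2 of 12

2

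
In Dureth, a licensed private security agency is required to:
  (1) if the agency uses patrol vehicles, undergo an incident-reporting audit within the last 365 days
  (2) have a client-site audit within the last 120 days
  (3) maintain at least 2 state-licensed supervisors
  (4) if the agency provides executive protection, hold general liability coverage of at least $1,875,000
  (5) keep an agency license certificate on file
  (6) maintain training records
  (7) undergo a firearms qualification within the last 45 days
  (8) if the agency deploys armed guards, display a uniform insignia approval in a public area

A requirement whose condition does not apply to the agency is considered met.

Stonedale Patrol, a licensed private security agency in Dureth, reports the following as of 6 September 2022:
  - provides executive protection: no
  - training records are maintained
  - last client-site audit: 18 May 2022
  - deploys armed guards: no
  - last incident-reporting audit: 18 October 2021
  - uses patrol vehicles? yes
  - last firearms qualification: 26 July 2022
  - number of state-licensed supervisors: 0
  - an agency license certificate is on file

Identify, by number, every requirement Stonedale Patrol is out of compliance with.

1. condition 'uses patrol vehicles' holds; incident-reporting audit 323 days ago vs limit 365 → met
2. client-site audit 111 days ago vs limit 120 → met
3. state-licensed supervisors 0 < 2 → not met
4. condition 'provides executive protection' does not hold → requirement n/a → met
5. agency license certificate present → met
6. training records present → met
7. firearms qualification 42 days ago vs limit 45 → met
8. condition 'deploys armed guards' does not hold → requirement n/a → met
Not met: 3

3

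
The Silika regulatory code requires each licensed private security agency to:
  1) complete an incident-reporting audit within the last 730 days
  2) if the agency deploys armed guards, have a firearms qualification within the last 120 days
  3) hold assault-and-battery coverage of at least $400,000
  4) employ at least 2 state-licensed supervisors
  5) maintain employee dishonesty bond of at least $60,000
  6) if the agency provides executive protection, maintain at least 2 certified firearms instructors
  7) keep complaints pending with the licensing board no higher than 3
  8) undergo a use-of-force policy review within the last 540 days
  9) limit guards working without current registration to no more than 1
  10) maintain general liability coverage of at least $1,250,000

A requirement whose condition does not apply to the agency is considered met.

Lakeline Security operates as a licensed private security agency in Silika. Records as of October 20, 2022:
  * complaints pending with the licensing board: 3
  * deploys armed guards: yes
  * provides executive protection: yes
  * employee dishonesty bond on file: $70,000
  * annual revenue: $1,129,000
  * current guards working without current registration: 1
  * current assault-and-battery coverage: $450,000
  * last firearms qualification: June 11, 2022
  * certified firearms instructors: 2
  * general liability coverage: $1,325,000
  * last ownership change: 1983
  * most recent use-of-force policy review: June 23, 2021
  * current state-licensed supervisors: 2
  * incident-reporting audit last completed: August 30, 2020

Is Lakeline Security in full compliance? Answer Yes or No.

No

1. incident-reporting audit 781 days ago vs limit 730 → not met
2. condition 'deploys armed guards' holds; firearms qualification 131 days ago vs limit 120 → not met
3. assault-and-battery coverage $450,000 ≥ $400,000 → met
4. state-licensed supervisors 2 ≥ 2 → met
5. employee dishonesty bond $70,000 ≥ $60,000 → met
6. condition 'provides executive protection' holds; certified firearms instructors 2 ≥ 2 → met
7. complaints pending with the licensing board 3 ≤ 3 → met
8. use-of-force policy review 484 days ago vs limit 540 → met
9. guards working without current registration 1 ≤ 1 → met
10. general liability coverage $1,325,000 ≥ $1,250,000 → met
Not met: 1, 2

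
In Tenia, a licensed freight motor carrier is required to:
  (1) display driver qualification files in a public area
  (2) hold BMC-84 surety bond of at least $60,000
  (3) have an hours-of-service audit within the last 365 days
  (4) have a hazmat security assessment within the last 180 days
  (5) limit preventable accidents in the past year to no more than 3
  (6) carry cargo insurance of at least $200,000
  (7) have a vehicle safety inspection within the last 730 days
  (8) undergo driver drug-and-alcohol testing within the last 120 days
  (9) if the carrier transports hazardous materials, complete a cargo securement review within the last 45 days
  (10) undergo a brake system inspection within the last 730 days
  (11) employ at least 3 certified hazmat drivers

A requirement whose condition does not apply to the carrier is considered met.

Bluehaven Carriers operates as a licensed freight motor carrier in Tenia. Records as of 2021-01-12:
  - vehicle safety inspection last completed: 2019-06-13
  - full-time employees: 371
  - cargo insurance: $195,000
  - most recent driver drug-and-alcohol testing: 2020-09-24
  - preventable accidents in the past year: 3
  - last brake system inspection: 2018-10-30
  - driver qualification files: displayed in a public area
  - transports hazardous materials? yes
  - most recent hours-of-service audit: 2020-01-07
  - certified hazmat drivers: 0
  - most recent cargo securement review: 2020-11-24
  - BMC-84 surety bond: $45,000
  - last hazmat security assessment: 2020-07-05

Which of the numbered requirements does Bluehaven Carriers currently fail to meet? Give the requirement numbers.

1. driver qualification files present → met
2. BMC-84 surety bond $45,000 < $60,000 → not met
3. hours-of-service audit 371 days ago vs limit 365 → not met
4. hazmat security assessment 191 days ago vs limit 180 → not met
5. preventable accidents in the past year 3 ≤ 3 → met
6. cargo insurance $195,000 < $200,000 → not met
7. vehicle safety inspection 579 days ago vs limit 730 → met
8. driver drug-and-alcohol testing 110 days ago vs limit 120 → met
9. condition 'transports hazardous materials' holds; cargo securement review 49 days ago vs limit 45 → not met
10. brake system inspection 805 days ago vs limit 730 → not met
11. certified hazmat drivers 0 < 3 → not met
Not met: 2, 3, 4, 6, 9, 10, 11

2, 3, 4, 6, 9, 10, 11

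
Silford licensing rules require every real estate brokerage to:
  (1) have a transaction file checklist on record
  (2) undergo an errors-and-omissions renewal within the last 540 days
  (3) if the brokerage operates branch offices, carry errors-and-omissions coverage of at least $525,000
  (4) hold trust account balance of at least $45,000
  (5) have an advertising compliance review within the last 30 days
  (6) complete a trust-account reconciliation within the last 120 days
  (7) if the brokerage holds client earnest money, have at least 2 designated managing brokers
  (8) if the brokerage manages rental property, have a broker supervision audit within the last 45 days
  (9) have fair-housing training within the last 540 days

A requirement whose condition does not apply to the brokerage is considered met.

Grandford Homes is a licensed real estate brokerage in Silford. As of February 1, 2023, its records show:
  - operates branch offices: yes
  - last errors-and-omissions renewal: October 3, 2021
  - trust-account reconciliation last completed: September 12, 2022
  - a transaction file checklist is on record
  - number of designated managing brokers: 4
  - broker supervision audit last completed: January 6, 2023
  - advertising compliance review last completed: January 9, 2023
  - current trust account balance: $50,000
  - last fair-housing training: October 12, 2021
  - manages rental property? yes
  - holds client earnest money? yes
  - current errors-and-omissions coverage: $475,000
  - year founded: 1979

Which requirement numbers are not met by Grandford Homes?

3, 6

1. transaction file checklist present → met
2. errors-and-omissions renewal 486 days ago vs limit 540 → met
3. condition 'operates branch offices' holds; errors-and-omissions coverage $475,000 < $525,000 → not met
4. trust account balance $50,000 ≥ $45,000 → met
5. advertising compliance review 23 days ago vs limit 30 → met
6. trust-account reconciliation 142 days ago vs limit 120 → not met
7. condition 'holds client earnest money' holds; designated managing brokers 4 ≥ 2 → met
8. condition 'manages rental property' holds; broker supervision audit 26 days ago vs limit 45 → met
9. fair-housing training 477 days ago vs limit 540 → met
Not met: 3, 6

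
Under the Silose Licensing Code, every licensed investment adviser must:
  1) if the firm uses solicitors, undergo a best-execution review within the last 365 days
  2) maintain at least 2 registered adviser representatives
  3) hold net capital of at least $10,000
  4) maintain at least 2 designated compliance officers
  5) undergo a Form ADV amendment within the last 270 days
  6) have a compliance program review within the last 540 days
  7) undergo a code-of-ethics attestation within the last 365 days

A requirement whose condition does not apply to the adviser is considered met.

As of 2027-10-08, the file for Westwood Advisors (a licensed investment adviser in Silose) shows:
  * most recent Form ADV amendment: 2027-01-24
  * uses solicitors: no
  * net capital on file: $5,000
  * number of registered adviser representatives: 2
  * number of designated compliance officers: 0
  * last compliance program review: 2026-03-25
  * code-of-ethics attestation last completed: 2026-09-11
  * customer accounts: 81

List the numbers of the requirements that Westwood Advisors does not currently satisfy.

3, 4, 6, 7

1. condition 'uses solicitors' does not hold → requirement n/a → met
2. registered adviser representatives 2 ≥ 2 → met
3. net capital $5,000 < $10,000 → not met
4. designated compliance officers 0 < 2 → not met
5. Form ADV amendment 257 days ago vs limit 270 → met
6. compliance program review 562 days ago vs limit 540 → not met
7. code-of-ethics attestation 392 days ago vs limit 365 → not met
Not met: 3, 4, 6, 7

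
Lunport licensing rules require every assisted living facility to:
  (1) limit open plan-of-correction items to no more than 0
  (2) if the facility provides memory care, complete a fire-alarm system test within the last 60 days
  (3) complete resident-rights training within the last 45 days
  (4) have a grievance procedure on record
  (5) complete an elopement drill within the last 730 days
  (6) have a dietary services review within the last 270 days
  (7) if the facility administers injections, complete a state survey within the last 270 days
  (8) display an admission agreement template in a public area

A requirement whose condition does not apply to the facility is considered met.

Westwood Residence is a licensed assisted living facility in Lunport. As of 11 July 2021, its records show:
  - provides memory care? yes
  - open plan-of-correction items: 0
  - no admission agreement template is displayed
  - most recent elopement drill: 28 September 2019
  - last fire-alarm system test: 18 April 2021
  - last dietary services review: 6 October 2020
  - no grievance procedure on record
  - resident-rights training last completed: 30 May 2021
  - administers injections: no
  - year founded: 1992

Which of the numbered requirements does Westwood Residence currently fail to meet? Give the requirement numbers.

1. open plan-of-correction items 0 ≤ 0 → met
2. condition 'provides memory care' holds; fire-alarm system test 84 days ago vs limit 60 → not met
3. resident-rights training 42 days ago vs limit 45 → met
4. grievance procedure absent → not met
5. elopement drill 652 days ago vs limit 730 → met
6. dietary services review 278 days ago vs limit 270 → not met
7. condition 'administers injections' does not hold → requirement n/a → met
8. admission agreement template absent → not met
Not met: 2, 4, 6, 8

2, 4, 6, 8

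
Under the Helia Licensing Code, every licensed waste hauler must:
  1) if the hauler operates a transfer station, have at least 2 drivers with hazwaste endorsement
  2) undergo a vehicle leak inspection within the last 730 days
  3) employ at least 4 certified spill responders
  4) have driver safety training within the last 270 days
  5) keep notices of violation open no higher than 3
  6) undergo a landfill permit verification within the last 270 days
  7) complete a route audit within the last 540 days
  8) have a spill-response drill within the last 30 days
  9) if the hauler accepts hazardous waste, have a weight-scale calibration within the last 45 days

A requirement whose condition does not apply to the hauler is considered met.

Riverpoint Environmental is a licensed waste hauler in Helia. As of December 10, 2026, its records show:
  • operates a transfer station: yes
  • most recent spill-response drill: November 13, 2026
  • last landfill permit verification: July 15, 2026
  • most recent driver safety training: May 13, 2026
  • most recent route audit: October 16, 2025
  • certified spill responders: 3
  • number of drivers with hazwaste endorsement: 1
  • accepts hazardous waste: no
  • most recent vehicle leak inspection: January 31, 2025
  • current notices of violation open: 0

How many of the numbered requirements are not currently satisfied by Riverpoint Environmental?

1. condition 'operates a transfer station' holds; drivers with hazwaste endorsement 1 < 2 → not met
2. vehicle leak inspection 678 days ago vs limit 730 → met
3. certified spill responders 3 < 4 → not met
4. driver safety training 211 days ago vs limit 270 → met
5. notices of violation open 0 ≤ 3 → met
6. landfill permit verification 148 days ago vs limit 270 → met
7. route audit 420 days ago vs limit 540 → met
8. spill-response drill 27 days ago vs limit 30 → met
9. condition 'accepts hazardous waste' does not hold → requirement n/a → met
Not met: 2 of 9

2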